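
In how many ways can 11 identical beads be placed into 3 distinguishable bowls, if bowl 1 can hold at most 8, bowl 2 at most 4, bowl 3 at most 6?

29

Ignoring the caps, the number of non-negative solutions to x_1+…+x_3 = 11 is C(13,2) = 78.
Subtract solutions that violate a single cap (substitute x_i' = x_i − (cap_i+1)): x_1 ≥ 9 gives C(4,2) = 6; x_2 ≥ 5 gives C(8,2) = 28; x_3 ≥ 7 gives C(6,2) = 15. Together 49.
No two caps can be exceeded simultaneously, so the pair terms are all 0.
By inclusion–exclusion the count is 78 − 49 + 0 = 29.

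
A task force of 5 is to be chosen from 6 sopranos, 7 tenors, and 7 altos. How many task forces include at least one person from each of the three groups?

Total 5-person selections from all 20: C(20,5) = 15504.
Selections missing a whole group: no sopranos → C(14,5) = 2002; no tenors → C(13,5) = 1287; no altos → C(13,5) = 1287.
Add back selections omitting two groups (i.e. drawn from a single group): C(6,5) + C(7,5) + C(7,5) = 48.
By inclusion–exclusion: 15504 − 4576 + 48 = 10976.

10976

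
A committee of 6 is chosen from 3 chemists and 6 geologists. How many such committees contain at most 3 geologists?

20

Split by how many geologists are chosen (0 through 3).
Sum: C(6,0)·C(3,6) + C(6,1)·C(3,5) + C(6,2)·C(3,4) + C(6,3)·C(3,3) = 0 + 0 + 0 + 20 = 20.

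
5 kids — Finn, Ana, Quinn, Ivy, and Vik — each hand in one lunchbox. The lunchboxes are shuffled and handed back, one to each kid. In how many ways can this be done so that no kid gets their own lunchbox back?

44

This is the derangement count D_5: permutations of 5 items with no fixed point.
By inclusion–exclusion this is Σ_{j=0}^{5} (−1)^j C(5,j)·(5−j)!.
Computing: 120 − 120 + 60 − 20 + 5 − 1 = 44.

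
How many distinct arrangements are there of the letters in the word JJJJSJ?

6

The 6 letters of JJJJSJ have repeats: J appearing 5 times.
The number of distinct arrangements is 6!/(5!) = 720/120 = 6.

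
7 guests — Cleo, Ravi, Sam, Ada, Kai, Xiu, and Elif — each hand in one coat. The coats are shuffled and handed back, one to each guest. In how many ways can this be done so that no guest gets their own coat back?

Count assignments avoiding every fixed point. For any j of the 7 guests fixed to their own coat, the other 7−j can be arranged in (7−j)! ways.
By inclusion–exclusion this is Σ_{j=0}^{7} (−1)^j C(7,j)·(7−j)!.
Computing: 5040 − 5040 + 2520 − 840 + 210 − 42 + 7 − 1 = 1854.

1854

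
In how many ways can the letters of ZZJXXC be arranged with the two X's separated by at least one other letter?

There are 6!/(2!·2!) = 180 arrangements of ZZJXXC in total.
If the two X's are adjacent, glue them into one block, leaving 5 items to arrange: (5)!/(2!) = 60 ways.
Hence 180 − 60 = 120.

120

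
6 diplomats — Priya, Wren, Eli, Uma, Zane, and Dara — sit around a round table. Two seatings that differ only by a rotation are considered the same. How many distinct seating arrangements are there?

Around a circle, 6 distinct people have 6!/6 = (5)! = 120 rotationally distinct seatings.

120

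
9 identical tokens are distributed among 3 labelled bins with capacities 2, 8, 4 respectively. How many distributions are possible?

14

By stars and bars, unrestricted non-negative solutions to x_1+…+x_3 = 9 number C(9+2,2) = 55.
Subtract solutions that violate a single cap (substitute x_i' = x_i − (cap_i+1)): x_1 ≥ 3 gives C(8,2) = 28; x_2 ≥ 9 gives C(2,2) = 1; x_3 ≥ 5 gives C(6,2) = 15. Together 44.
Add back pairs where two caps are both exceeded: 0 + 3 + 0 = 3.
By inclusion–exclusion the count is 55 − 44 + 3 = 14.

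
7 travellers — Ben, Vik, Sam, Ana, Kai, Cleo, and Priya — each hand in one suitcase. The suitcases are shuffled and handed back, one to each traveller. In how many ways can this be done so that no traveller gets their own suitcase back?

Let Aᵢ be the assignments in which traveller i gets their own suitcase. We want the size of the complement of A₁∪…∪A_7.
By inclusion–exclusion this is Σ_{j=0}^{7} (−1)^j C(7,j)·(7−j)!.
Computing: 5040 − 5040 + 2520 − 840 + 210 − 42 + 7 − 1 = 1854.

1854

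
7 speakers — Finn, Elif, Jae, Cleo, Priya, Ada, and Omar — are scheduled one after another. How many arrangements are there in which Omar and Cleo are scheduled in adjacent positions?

Place the 5 others and the Omar-Cleo pair as 6 objects in a line; the pair has 2 internal arrangements.
That gives 2 × 6! = 2 × 720 = 1440.

1440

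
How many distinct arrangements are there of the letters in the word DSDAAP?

The 6 letters of DSDAAP have repeats: A appearing twice and D appearing twice.
The number of distinct arrangements is 6!/(2!·2!) = 720/4 = 180.

180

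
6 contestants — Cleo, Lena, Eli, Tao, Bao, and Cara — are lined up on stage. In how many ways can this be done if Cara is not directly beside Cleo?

There are 6! = 720 arrangements in all. If Cara and Cleo are adjacent, merging them into one block gives 2·(5)! = 240 arrangements.
Complementary counting: 720 − 240 = 480.

480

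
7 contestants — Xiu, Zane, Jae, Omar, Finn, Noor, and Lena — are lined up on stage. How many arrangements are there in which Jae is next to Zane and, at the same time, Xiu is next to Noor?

480

Treat {Jae,Zane} as one block (2 orders) and {Xiu,Noor} as another (2 orders).
That leaves 5 units to arrange: 2 × 2 × 5! = 4 × 120 = 480.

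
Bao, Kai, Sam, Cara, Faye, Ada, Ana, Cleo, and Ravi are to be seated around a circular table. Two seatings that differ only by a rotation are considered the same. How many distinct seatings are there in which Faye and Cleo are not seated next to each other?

30240

All circular seatings of 9 people number (8)! = 40320.
Those with Faye next to Cleo: fuse the pair into one unit and seat 8 units around a circle — 2·(7)! = 10080.
Subtracting, 40320 − 10080 = 30240.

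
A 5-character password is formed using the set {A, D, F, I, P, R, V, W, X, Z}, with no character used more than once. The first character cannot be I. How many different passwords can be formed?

The first character has 10−1 = 9 choices (anything except I).
The remaining 4 characters are filled from the other 9 symbols without repetition: 9 × 8 × 7 × 6 = 3024.
Total: 9 × 3024 = 27216.

27216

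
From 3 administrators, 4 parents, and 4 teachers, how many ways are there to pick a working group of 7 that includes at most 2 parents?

Split by how many parents are chosen (0 through 2).
Sum: C(4,0)·C(7,7) + C(4,1)·C(7,6) + C(4,2)·C(7,5) = 1 + 28 + 126 = 155.

155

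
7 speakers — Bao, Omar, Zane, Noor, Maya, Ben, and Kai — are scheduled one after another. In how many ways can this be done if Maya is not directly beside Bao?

There are 7! = 5040 arrangements in all. If Maya and Bao are adjacent, merging them into one block gives 2·(6)! = 1440 arrangements.
So 5040 − 1440 = 3600 arrangements keep them apart.

3600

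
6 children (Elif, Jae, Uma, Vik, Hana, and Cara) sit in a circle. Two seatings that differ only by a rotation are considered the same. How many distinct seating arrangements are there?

Fix one person's seat to break rotational symmetry; the remaining 5 people can be arranged in (5)! = 120 ways.

120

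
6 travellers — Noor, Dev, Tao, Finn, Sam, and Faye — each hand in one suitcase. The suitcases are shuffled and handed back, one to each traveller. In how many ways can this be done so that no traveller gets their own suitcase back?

Let Aᵢ be the assignments in which traveller i gets their own suitcase. We want the size of the complement of A₁∪…∪A_6.
By inclusion–exclusion this is Σ_{j=0}^{6} (−1)^j C(6,j)·(6−j)!.
Computing: 720 − 720 + 360 − 120 + 30 − 6 + 1 = 265.

265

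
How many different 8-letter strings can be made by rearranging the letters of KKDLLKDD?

560

The 8 letters of KKDLLKDD have repeats: D appearing 3 times, K appearing 3 times, and L appearing twice.
So there are 8! / (3!·3!·2!) = 560 distinguishable arrangements.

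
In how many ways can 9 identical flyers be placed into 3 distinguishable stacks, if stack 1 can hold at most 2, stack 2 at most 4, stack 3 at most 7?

12

Ignoring the caps, the number of non-negative solutions to x_1+…+x_3 = 9 is C(11,2) = 55.
Subtract solutions that violate a single cap (substitute x_i' = x_i − (cap_i+1)): x_1 ≥ 3 gives C(8,2) = 28; x_2 ≥ 5 gives C(6,2) = 15; x_3 ≥ 8 gives C(3,2) = 3. Together 46.
Add back pairs where two caps are both exceeded: 3 + 0 + 0 = 3.
By inclusion–exclusion the count is 55 − 46 + 3 = 12.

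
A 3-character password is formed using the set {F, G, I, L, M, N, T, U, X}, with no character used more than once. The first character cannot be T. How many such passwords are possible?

448

The first character has 9−1 = 8 choices (anything except T).
The remaining 2 characters are filled from the other 8 symbols without repetition: 8 × 7 = 56.
Total: 8 × 56 = 448.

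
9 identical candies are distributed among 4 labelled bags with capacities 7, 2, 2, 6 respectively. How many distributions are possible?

58

By stars and bars, unrestricted non-negative solutions to x_1+…+x_4 = 9 number C(9+3,3) = 220.
Subtract solutions that violate a single cap (substitute x_i' = x_i − (cap_i+1)): x_1 ≥ 8 gives C(4,3) = 4; x_2 ≥ 3 gives C(9,3) = 84; x_3 ≥ 3 gives C(9,3) = 84; x_4 ≥ 7 gives C(5,3) = 10. Together 182.
Add back pairs where two caps are both exceeded: 0 + 0 + 0 + 20 + 0 + 0 = 20.
By inclusion–exclusion the count is 220 − 182 + 20 = 58.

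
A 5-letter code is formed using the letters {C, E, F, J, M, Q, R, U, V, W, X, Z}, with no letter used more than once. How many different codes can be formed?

Choose and order 5 of the 12 symbols: the first letter has 12 options, the next 11, and so on down to 8.
12 × 11 × 10 × 9 × 8 = 95040.

95040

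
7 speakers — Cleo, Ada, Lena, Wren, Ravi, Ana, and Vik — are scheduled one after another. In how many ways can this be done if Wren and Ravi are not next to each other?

There are 7! = 5040 arrangements in all. If Wren and Ravi are adjacent, merging them into one block gives 2·(6)! = 1440 arrangements.
Complementary counting: 5040 − 1440 = 3600.

3600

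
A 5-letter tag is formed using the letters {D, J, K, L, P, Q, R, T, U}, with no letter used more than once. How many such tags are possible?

15120

Choose and order 5 of the 9 symbols: the first letter has 9 options, the next 8, and so on down to 5.
9 × 8 × 7 × 6 × 5 = 15120.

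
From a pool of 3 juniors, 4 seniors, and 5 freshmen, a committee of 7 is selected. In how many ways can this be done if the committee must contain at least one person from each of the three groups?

Unrestricted: C(12,7) = 792 ways to pick any 7 of the 12.
Selections missing a whole group: no juniors → C(9,7) = 36; no seniors → C(8,7) = 8; no freshmen → C(7,7) = 1.
Add back selections omitting two groups (i.e. drawn from a single group): C(3,7) + C(4,7) + C(5,7) = 0.
By inclusion–exclusion: 792 − 45 + 0 = 747.

747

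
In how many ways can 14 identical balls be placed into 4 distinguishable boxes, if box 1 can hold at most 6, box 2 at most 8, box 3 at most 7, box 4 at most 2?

121

Without the upper bounds there are C(17,3) = 680 ways to split 14 among 4 boxes.
Subtract solutions that violate a single cap (substitute x_i' = x_i − (cap_i+1)): x_1 ≥ 7 gives C(10,3) = 120; x_2 ≥ 9 gives C(8,3) = 56; x_3 ≥ 8 gives C(9,3) = 84; x_4 ≥ 3 gives C(14,3) = 364. Together 624.
Add back pairs where two caps are both exceeded: 0 + 0 + 35 + 0 + 10 + 20 = 65.
By inclusion–exclusion the count is 680 − 624 + 65 = 121.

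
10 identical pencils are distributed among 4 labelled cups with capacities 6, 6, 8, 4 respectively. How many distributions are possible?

Ignoring the caps, the number of non-negative solutions to x_1+…+x_4 = 10 is C(13,3) = 286.
Subtract solutions that violate a single cap (substitute x_i' = x_i − (cap_i+1)): x_1 ≥ 7 gives C(6,3) = 20; x_2 ≥ 7 gives C(6,3) = 20; x_3 ≥ 9 gives C(4,3) = 4; x_4 ≥ 5 gives C(8,3) = 56. Together 100.
No two caps can be exceeded simultaneously, so the pair terms are all 0.
By inclusion–exclusion the count is 286 − 100 + 0 = 186.

186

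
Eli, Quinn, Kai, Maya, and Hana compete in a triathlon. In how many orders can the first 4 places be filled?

There are 5 choices for 1st place, 4 for 2nd, and so on down to 2 for position 4.
That gives 5 × 4 × 3 × 2 = 120.

120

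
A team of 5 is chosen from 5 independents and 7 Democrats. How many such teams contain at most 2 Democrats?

Split by how many Democrats are chosen (0 through 2).
Sum: C(7,0)·C(5,5) + C(7,1)·C(5,4) + C(7,2)·C(5,3) = 1 + 35 + 210 = 246.

246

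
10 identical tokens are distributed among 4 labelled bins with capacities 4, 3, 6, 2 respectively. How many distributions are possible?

41

By stars and bars, unrestricted non-negative solutions to x_1+…+x_4 = 10 number C(10+3,3) = 286.
Subtract solutions that violate a single cap (substitute x_i' = x_i − (cap_i+1)): x_1 ≥ 5 gives C(8,3) = 56; x_2 ≥ 4 gives C(9,3) = 84; x_3 ≥ 7 gives C(6,3) = 20; x_4 ≥ 3 gives C(10,3) = 120. Together 280.
Add back pairs where two caps are both exceeded: 4 + 0 + 10 + 0 + 20 + 1 = 35.
By inclusion–exclusion the count is 286 − 280 + 35 = 41.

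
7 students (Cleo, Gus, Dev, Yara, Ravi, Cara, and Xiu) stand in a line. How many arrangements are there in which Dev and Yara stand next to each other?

Place the 5 others and the Dev-Yara pair as 6 objects in a line; the pair has 2 internal arrangements.
That gives 2 × 6! = 2 × 720 = 1440.

1440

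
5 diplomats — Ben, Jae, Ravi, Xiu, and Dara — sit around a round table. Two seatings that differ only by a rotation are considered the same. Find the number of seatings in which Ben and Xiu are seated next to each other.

12

Glue Ben and Xiu into a block (2 internal orders). Seating 4 units around a circle gives (3)! arrangements.
So 2 × (3)! = 2 × 6 = 12.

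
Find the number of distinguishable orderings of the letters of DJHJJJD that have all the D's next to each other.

Treat the 2 copies of D as a single block. The multiset to arrange is then {DD, H, J, J, J, J}, 6 items in all.
That gives (6)!/(4!) = 30 arrangements.

30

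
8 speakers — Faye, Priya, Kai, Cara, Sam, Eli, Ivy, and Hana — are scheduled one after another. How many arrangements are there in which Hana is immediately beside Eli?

10080

Glue Hana and Eli into one block (2 internal orders), leaving 7 units to arrange in a row.
So the count is 2·(7)! = 10080.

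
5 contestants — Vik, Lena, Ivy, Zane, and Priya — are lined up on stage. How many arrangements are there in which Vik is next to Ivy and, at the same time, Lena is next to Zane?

Treat {Vik,Ivy} as one block (2 orders) and {Lena,Zane} as another (2 orders).
That leaves 3 units to arrange: 2 × 2 × 3! = 4 × 6 = 24.

24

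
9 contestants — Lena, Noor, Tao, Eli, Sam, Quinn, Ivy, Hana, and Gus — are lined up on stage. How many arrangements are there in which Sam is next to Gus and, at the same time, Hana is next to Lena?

20160

Treat {Sam,Gus} as one block (2 orders) and {Hana,Lena} as another (2 orders).
That leaves 7 units to arrange: 2 × 2 × 7! = 4 × 5040 = 20160.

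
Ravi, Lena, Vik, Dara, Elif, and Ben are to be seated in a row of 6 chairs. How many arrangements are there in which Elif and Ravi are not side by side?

480

There are 6! = 720 arrangements in all. If Elif and Ravi are adjacent, merging them into one block gives 2·(5)! = 240 arrangements.
Complementary counting: 720 − 240 = 480.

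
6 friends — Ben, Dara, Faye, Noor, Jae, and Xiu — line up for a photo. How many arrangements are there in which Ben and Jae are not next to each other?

Of the 6! = 720 arrangements, those with Ben and Jae adjacent number 2 × 5! = 240 (treat the pair as a block with 2 internal orders).
Complementary counting: 720 − 240 = 480.

480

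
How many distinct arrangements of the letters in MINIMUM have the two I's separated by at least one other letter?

Total arrangements of MINIMUM: 7!/(3!·2!) = 420.
Arrangements with the I's together: treat II as one letter, giving (6)!/(3!) = 120.
Hence 420 − 120 = 300.

300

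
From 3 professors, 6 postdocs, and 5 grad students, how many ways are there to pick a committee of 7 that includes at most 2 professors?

3102

Split by how many professors are chosen (0 through 2).
Sum: C(3,0)·C(11,7) + C(3,1)·C(11,6) + C(3,2)·C(11,5) = 330 + 1386 + 1386 = 3102.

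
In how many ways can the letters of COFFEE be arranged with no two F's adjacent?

120

There are 6!/(2!·2!) = 180 arrangements of COFFEE in total.
Arrangements with the F's together: treat FF as one letter, giving (5)!/(2!) = 60.
Hence 180 − 60 = 120.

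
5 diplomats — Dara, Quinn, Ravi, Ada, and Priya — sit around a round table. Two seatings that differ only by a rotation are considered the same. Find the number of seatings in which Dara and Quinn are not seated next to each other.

Without the restriction there are (4)! = 24 seatings.
Those with Dara next to Quinn: fuse the pair into one unit and seat 4 units around a circle — 2·(3)! = 12.
Subtracting, 24 − 12 = 12.

12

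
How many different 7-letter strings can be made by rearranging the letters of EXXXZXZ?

105

Letter multiplicities in EXXXZXZ: E×1, X×4, Z×2.
So there are 7! / (4!·2!) = 105 distinguishable arrangements.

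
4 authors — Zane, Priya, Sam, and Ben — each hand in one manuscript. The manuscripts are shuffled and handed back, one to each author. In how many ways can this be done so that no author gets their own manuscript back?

9

This is the derangement count D_4: permutations of 4 items with no fixed point.
By inclusion–exclusion this is Σ_{j=0}^{4} (−1)^j C(4,j)·(4−j)!.
Computing: 24 − 24 + 12 − 4 + 1 = 9.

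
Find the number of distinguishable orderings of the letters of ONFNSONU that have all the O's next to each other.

840

Treat the 2 copies of O as a single block. The multiset to arrange is then {OO, F, N, N, N, S, U}, 7 items in all.
That gives (7)!/(3!) = 840 arrangements.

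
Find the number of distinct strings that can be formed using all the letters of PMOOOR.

120

The 6 letters of PMOOOR have repeats: O appearing 3 times.
Dividing 6! = 720 by 3! = 6 for the repeated letters gives 120.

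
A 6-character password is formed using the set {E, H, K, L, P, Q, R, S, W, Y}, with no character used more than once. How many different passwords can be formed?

With no repetition, fill the 6 characters in order: 10 choices, then 9, down to 5.
That product is 10 × 9 × 8 × 7 × 6 × 5 = 151200.

151200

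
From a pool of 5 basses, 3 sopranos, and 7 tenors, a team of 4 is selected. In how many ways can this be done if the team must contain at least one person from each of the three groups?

Unrestricted: C(15,4) = 1365 ways to pick any 4 of the 15.
Subtract selections that omit an entire group: no basses → C(10,4) = 210; no sopranos → C(12,4) = 495; no tenors → C(8,4) = 70.
Add back selections omitting two groups (i.e. drawn from a single group): C(5,4) + C(3,4) + C(7,4) = 40.
By inclusion–exclusion: 1365 − 775 + 40 = 630.

630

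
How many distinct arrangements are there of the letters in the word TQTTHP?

Letter multiplicities in TQTTHP: H×1, P×1, Q×1, T×3.
The number of distinct arrangements is 6!/(3!) = 720/6 = 120.

120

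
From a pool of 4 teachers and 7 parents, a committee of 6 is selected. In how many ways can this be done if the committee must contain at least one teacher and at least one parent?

455

With no constraint there are C(11,6) = 462 possible selections.
Selections missing a whole group: no teachers → C(7,6) = 7; no parents → C(4,6) = 0.
Both groups omitted at once is impossible, so 462 − 7 = 455.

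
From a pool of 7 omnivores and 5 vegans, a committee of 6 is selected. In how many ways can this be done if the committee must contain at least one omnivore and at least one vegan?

917

Total 6-person selections from all 12: C(12,6) = 924.
Subtract selections that omit an entire group: no omnivores → C(5,6) = 0; no vegans → C(7,6) = 7.
Both groups omitted at once is impossible, so 924 − 7 = 917.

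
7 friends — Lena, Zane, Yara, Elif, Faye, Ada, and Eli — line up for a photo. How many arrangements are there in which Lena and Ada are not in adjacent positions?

3600

There are 7! = 5040 arrangements in all. If Lena and Ada are adjacent, merging them into one block gives 2·(6)! = 1440 arrangements.
So 5040 − 1440 = 3600 arrangements keep them apart.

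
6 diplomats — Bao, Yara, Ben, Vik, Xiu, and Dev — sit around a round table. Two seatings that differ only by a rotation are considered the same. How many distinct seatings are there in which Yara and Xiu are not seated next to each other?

Without the restriction there are (5)! = 120 seatings.
Those with Yara next to Xiu: fuse the pair into one unit and seat 5 units around a circle — 2·(4)! = 48.
Subtracting, 120 − 48 = 72.

72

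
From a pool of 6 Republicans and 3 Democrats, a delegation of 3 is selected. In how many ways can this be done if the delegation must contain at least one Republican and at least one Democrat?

63

Total 3-person selections from all 9: C(9,3) = 84.
Selections missing a whole group: no Republicans → C(3,3) = 1; no Democrats → C(6,3) = 20.
Both groups omitted at once is impossible, so 84 − 21 = 63.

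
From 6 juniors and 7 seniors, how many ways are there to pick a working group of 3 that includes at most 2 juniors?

Split by how many juniors are chosen (0 through 2).
Sum: C(6,0)·C(7,3) + C(6,1)·C(7,2) + C(6,2)·C(7,1) = 35 + 126 + 105 = 266.

266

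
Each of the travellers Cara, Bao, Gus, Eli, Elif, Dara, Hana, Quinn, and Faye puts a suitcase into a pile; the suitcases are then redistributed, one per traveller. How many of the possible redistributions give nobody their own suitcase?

133496

This is the derangement count D_9: permutations of 9 items with no fixed point.
By inclusion–exclusion this is Σ_{j=0}^{9} (−1)^j C(9,j)·(9−j)!.
Computing: 362880 − 362880 + 181440 − 60480 + 15120 − 3024 + 504 − 72 + 9 − 1 = 133496.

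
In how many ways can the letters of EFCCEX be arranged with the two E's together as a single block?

Treat the 2 copies of E as a single block. The multiset to arrange is then {EE, C, C, F, X}, 5 items in all.
That gives (5)!/(2!) = 60 arrangements.

60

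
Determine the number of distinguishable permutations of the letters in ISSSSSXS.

Letter multiplicities in ISSSSSXS: I×1, S×6, X×1.
So there are 8! / (6!) = 56 distinguishable arrangements.

56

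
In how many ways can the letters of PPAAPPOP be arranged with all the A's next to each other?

42

Treat the 2 copies of A as a single block. The multiset to arrange is then {AA, O, P, P, P, P, P}, 7 items in all.
That gives (7)!/(5!) = 42 arrangements.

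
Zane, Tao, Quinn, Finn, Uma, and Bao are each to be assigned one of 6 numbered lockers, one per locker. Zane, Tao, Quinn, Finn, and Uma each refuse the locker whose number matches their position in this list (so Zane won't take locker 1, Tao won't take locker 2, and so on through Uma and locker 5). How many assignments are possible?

Let Aᵢ (for 1 ≤ i ≤ 5) be the placements that put person i in their forbidden locker. Any j of these fix j positions, leaving (6−j)! ways to fill the rest, and there are C(5,j) ways to pick which j.
By inclusion–exclusion, the number of valid placements is Σ_{j=0}^{5} (−1)^j C(5,j)·(6−j)!.
Computing: 720 − 600 + 240 − 60 + 10 − 1 = 309.

309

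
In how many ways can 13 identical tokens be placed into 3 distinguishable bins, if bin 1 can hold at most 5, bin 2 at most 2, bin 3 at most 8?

6

By stars and bars, unrestricted non-negative solutions to x_1+…+x_3 = 13 number C(13+2,2) = 105.
Subtract solutions that violate a single cap (substitute x_i' = x_i − (cap_i+1)): x_1 ≥ 6 gives C(9,2) = 36; x_2 ≥ 3 gives C(12,2) = 66; x_3 ≥ 9 gives C(6,2) = 15. Together 117.
Add back pairs where two caps are both exceeded: 15 + 0 + 3 = 18.
By inclusion–exclusion the count is 105 − 117 + 18 = 6.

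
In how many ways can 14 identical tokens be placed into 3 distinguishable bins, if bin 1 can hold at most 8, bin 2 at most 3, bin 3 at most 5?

6

Ignoring the caps, the number of non-negative solutions to x_1+…+x_3 = 14 is C(16,2) = 120.
Subtract solutions that violate a single cap (substitute x_i' = x_i − (cap_i+1)): x_1 ≥ 9 gives C(7,2) = 21; x_2 ≥ 4 gives C(12,2) = 66; x_3 ≥ 6 gives C(10,2) = 45. Together 132.
Add back pairs where two caps are both exceeded: 3 + 0 + 15 = 18.
By inclusion–exclusion the count is 120 − 132 + 18 = 6.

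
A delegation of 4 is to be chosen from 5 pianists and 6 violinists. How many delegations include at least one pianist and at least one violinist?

310

Total 4-person selections from all 11: C(11,4) = 330.
Selections missing a whole group: no pianists → C(6,4) = 15; no violinists → C(5,4) = 5.
Both groups omitted at once is impossible, so 330 − 20 = 310.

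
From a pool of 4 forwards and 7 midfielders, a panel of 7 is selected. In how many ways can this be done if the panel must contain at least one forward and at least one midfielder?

329

Unrestricted: C(11,7) = 330 ways to pick any 7 of the 11.
Selections missing a whole group: no forwards → C(7,7) = 1; no midfielders → C(4,7) = 0.
Both groups omitted at once is impossible, so 330 − 1 = 329.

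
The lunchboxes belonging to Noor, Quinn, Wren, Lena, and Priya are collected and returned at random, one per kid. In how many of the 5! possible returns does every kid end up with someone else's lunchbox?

44

This is the derangement count D_5: permutations of 5 items with no fixed point.
By inclusion–exclusion this is Σ_{j=0}^{5} (−1)^j C(5,j)·(5−j)!.
Computing: 120 − 120 + 60 − 20 + 5 − 1 = 44.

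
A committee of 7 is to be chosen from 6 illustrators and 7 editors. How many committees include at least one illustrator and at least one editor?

Unrestricted: C(13,7) = 1716 ways to pick any 7 of the 13.
Subtract selections that omit an entire group: no illustrators → C(7,7) = 1; no editors → C(6,7) = 0.
Both groups omitted at once is impossible, so 1716 − 1 = 1715.

1715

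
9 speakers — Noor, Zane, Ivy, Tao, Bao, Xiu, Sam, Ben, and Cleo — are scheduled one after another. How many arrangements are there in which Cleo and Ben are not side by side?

282240

Of the 9! = 362880 arrangements, those with Cleo and Ben adjacent number 2 × 8! = 80640 (treat the pair as a block with 2 internal orders).
So 362880 − 80640 = 282240 arrangements keep them apart.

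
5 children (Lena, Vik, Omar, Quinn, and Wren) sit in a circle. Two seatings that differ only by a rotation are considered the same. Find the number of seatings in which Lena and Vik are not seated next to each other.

All circular seatings of 5 people number (4)! = 24.
Those with Lena next to Vik: fuse the pair into one unit and seat 4 units around a circle — 2·(3)! = 12.
Subtracting, 24 − 12 = 12.

12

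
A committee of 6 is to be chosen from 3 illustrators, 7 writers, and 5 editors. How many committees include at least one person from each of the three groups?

3850

Unrestricted: C(15,6) = 5005 ways to pick any 6 of the 15.
Subtract selections that omit an entire group: no illustrators → C(12,6) = 924; no writers → C(8,6) = 28; no editors → C(10,6) = 210.
Add back selections omitting two groups (i.e. drawn from a single group): C(3,6) + C(7,6) + C(5,6) = 7.
By inclusion–exclusion: 5005 − 1162 + 7 = 3850.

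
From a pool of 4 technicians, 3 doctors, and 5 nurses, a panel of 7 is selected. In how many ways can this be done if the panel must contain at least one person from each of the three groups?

747

Total 7-person selections from all 12: C(12,7) = 792.
Subtract selections that omit an entire group: no technicians → C(8,7) = 8; no doctors → C(9,7) = 36; no nurses → C(7,7) = 1.
Add back selections omitting two groups (i.e. drawn from a single group): C(4,7) + C(3,7) + C(5,7) = 0.
By inclusion–exclusion: 792 − 45 + 0 = 747.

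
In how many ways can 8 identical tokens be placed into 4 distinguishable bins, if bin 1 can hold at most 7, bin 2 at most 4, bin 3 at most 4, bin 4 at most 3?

Ignoring the caps, the number of non-negative solutions to x_1+…+x_4 = 8 is C(11,3) = 165.
Subtract solutions that violate a single cap (substitute x_i' = x_i − (cap_i+1)): x_1 ≥ 8 gives C(3,3) = 1; x_2 ≥ 5 gives C(6,3) = 20; x_3 ≥ 5 gives C(6,3) = 20; x_4 ≥ 4 gives C(7,3) = 35. Together 76.
No two caps can be exceeded simultaneously, so the pair terms are all 0.
By inclusion–exclusion the count is 165 − 76 + 0 = 89.

89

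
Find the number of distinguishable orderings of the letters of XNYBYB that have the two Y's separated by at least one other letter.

There are 6!/(2!·2!) = 180 arrangements of XNYBYB in total.
Arrangements with the Y's together: treat YY as one letter, giving (5)!/(2!) = 60.
Subtracting, 180 − 60 = 120 arrangements keep the Y's apart.

120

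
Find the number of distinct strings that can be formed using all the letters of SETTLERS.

Letter multiplicities in SETTLERS: E×2, L×1, R×1, S×2, T×2.
Dividing 8! = 40320 by 2!·2!·2! = 8 for the repeated letters gives 5040.

5040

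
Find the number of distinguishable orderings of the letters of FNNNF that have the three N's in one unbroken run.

Treat the 3 copies of N as a single block. The multiset to arrange is then {NNN, F, F}, 3 items in all.
That gives (3)!/(2!) = 3 arrangements.

3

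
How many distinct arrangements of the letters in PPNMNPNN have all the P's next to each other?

Treat the 3 copies of P as a single block. The multiset to arrange is then {PPP, M, N, N, N, N}, 6 items in all.
That gives (6)!/(4!) = 30 arrangements.

30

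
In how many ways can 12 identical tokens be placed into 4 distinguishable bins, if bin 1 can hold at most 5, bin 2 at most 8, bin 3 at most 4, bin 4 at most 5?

156

Ignoring the caps, the number of non-negative solutions to x_1+…+x_4 = 12 is C(15,3) = 455.
Subtract solutions that violate a single cap (substitute x_i' = x_i − (cap_i+1)): x_1 ≥ 6 gives C(9,3) = 84; x_2 ≥ 9 gives C(6,3) = 20; x_3 ≥ 5 gives C(10,3) = 120; x_4 ≥ 6 gives C(9,3) = 84. Together 308.
Add back pairs where two caps are both exceeded: 0 + 4 + 1 + 0 + 0 + 4 = 9.
By inclusion–exclusion the count is 455 − 308 + 9 = 156.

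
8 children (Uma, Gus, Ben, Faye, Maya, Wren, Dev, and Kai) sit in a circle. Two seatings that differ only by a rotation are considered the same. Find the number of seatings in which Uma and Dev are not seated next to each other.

All circular seatings of 8 people number (7)! = 5040.
Seatings with Uma beside Dev: treat them as a block with 2 internal orders, giving 2 × (6)! = 1440.
Subtracting, 5040 − 1440 = 3600.

3600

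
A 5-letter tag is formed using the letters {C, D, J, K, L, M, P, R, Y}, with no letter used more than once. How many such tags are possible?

15120

With no repetition, fill the 5 letters in order: 9 choices, then 8, down to 5.
9 × 8 × 7 × 6 × 5 = 15120.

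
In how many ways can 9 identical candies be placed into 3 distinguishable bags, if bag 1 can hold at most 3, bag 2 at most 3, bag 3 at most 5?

Ignoring the caps, the number of non-negative solutions to x_1+…+x_3 = 9 is C(11,2) = 55.
Subtract solutions that violate a single cap (substitute x_i' = x_i − (cap_i+1)): x_1 ≥ 4 gives C(7,2) = 21; x_2 ≥ 4 gives C(7,2) = 21; x_3 ≥ 6 gives C(5,2) = 10. Together 52.
Add back pairs where two caps are both exceeded: 3 + 0 + 0 = 3.
By inclusion–exclusion the count is 55 − 52 + 3 = 6.

6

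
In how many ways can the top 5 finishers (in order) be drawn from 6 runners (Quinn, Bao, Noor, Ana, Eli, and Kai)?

This is an ordered selection of 5 from 6: P(6,5).
That gives 6 × 5 × 4 × 3 × 2 = 720.

720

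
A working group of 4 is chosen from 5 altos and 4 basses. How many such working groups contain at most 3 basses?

125

Split by how many basses are chosen (0 through 3).
Sum: C(4,0)·C(5,4) + C(4,1)·C(5,3) + C(4,2)·C(5,2) + C(4,3)·C(5,1) = 5 + 40 + 60 + 20 = 125.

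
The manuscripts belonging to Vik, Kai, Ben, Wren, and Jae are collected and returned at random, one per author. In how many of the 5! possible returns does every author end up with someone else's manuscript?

44

Let Aᵢ be the assignments in which author i gets their own manuscript. We want the size of the complement of A₁∪…∪A_5.
By inclusion–exclusion this is Σ_{j=0}^{5} (−1)^j C(5,j)·(5−j)!.
Computing: 120 − 120 + 60 − 20 + 5 − 1 = 44.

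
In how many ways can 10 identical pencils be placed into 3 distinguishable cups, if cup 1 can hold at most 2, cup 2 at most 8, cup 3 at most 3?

Without the upper bounds there are C(12,2) = 66 ways to split 10 among 3 cups.
Subtract solutions that violate a single cap (substitute x_i' = x_i − (cap_i+1)): x_1 ≥ 3 gives C(9,2) = 36; x_2 ≥ 9 gives C(3,2) = 3; x_3 ≥ 4 gives C(8,2) = 28. Together 67.
Add back pairs where two caps are both exceeded: 0 + 10 + 0 = 10.
By inclusion–exclusion the count is 66 − 67 + 10 = 9.

9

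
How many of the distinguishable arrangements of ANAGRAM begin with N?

Fix N in the first position and arrange the remaining 6 letters.
Those 6 letters have A appearing 3 times, giving (6)!/(3!) = 120.

120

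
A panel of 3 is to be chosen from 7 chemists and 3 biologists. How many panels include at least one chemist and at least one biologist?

84

With no constraint there are C(10,3) = 120 possible selections.
Subtract selections that omit an entire group: no chemists → C(3,3) = 1; no biologists → C(7,3) = 35.
Both groups omitted at once is impossible, so 120 − 36 = 84.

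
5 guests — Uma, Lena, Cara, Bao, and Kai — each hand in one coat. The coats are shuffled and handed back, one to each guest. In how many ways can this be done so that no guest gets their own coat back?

44

This is the derangement count D_5: permutations of 5 items with no fixed point.
By inclusion–exclusion this is Σ_{j=0}^{5} (−1)^j C(5,j)·(5−j)!.
Computing: 120 − 120 + 60 − 20 + 5 − 1 = 44.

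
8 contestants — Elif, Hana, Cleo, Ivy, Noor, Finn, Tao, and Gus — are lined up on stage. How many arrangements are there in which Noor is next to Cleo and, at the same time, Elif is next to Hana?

Treat {Noor,Cleo} as one block (2 orders) and {Elif,Hana} as another (2 orders).
That leaves 6 units to arrange: 2 × 2 × 6! = 4 × 720 = 2880.

2880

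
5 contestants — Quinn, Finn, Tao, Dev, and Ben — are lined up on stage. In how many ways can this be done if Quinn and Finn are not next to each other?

Of the 5! = 120 arrangements, those with Quinn and Finn adjacent number 2 × 4! = 48 (treat the pair as a block with 2 internal orders).
Complementary counting: 120 − 48 = 72.

72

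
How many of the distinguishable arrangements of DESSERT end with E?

Fix E in the last position and arrange the remaining 6 letters.
Those 6 letters have S appearing twice, giving (6)!/(2!) = 360.

360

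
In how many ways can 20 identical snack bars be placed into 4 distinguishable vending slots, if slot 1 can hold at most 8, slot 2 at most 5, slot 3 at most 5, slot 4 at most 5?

Without the upper bounds there are C(23,3) = 1771 ways to split 20 among 4 vending slots.
Subtract solutions that violate a single cap (substitute x_i' = x_i − (cap_i+1)): x_1 ≥ 9 gives C(14,3) = 364; x_2 ≥ 6 gives C(17,3) = 680; x_3 ≥ 6 gives C(17,3) = 680; x_4 ≥ 6 gives C(17,3) = 680. Together 2404.
Add back pairs where two caps are both exceeded: 56 + 56 + 56 + 165 + 165 + 165 = 663.
Subtract triples: 0 + 0 + 0 + 10 = 10.
By inclusion–exclusion the count is 1771 − 2404 + 663 − 10 = 20.

20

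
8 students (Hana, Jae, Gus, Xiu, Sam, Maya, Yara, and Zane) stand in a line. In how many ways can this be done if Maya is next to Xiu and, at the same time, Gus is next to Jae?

2880

Treat {Maya,Xiu} as one block (2 orders) and {Gus,Jae} as another (2 orders).
That leaves 6 units to arrange: 2 × 2 × 6! = 4 × 720 = 2880.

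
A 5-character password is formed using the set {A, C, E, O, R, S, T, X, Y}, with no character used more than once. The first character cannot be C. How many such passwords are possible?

13440

The first character has 9−1 = 8 choices (anything except C).
The remaining 4 characters are filled from the other 8 symbols without repetition: 8 × 7 × 6 × 5 = 1680.
Total: 8 × 1680 = 13440.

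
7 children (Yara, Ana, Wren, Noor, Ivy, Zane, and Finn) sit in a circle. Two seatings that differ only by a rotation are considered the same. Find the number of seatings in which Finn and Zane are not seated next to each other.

480

Without the restriction there are (6)! = 720 seatings.
Seatings with Finn beside Zane: treat them as a block with 2 internal orders, giving 2 × (5)! = 240.
Subtracting, 720 − 240 = 480.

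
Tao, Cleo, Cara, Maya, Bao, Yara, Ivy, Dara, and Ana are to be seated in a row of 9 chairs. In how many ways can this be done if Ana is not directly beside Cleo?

There are 9! = 362880 arrangements in all. If Ana and Cleo are adjacent, merging them into one block gives 2·(8)! = 80640 arrangements.
So 362880 − 80640 = 282240 arrangements keep them apart.

282240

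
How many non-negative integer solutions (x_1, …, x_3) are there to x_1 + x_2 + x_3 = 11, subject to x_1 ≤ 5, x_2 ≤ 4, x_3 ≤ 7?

Ignoring the caps, the number of non-negative solutions to x_1+…+x_3 = 11 is C(13,2) = 78.
Subtract solutions that violate a single cap (substitute x_i' = x_i − (cap_i+1)): x_1 ≥ 6 gives C(7,2) = 21; x_2 ≥ 5 gives C(8,2) = 28; x_3 ≥ 8 gives C(5,2) = 10. Together 59.
Add back pairs where two caps are both exceeded: 1 + 0 + 0 = 1.
By inclusion–exclusion the count is 78 − 59 + 1 = 20.

20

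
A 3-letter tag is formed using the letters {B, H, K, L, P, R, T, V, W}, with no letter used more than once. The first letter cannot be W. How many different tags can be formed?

The first letter has 9−1 = 8 choices (anything except W).
The remaining 2 letters are filled from the other 8 symbols without repetition: 8 × 7 = 56.
Total: 8 × 56 = 448.

448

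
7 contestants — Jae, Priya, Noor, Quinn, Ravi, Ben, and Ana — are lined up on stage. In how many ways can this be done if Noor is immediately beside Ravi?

Glue Noor and Ravi into one block (2 internal orders), leaving 6 units to arrange in a row.
That gives 2 × 6! = 2 × 720 = 1440.

1440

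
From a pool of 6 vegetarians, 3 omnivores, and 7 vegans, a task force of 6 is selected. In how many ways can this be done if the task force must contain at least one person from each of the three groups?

6006

Unrestricted: C(16,6) = 8008 ways to pick any 6 of the 16.
Selections missing a whole group: no vegetarians → C(10,6) = 210; no omnivores → C(13,6) = 1716; no vegans → C(9,6) = 84.
Add back selections omitting two groups (i.e. drawn from a single group): C(6,6) + C(3,6) + C(7,6) = 8.
By inclusion–exclusion: 8008 − 2010 + 8 = 6006.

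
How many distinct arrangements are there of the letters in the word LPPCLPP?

105

LPPCLPP has 7 letters with L appearing twice and P appearing 4 times.
So there are 7! / (4!·2!) = 105 distinguishable arrangements.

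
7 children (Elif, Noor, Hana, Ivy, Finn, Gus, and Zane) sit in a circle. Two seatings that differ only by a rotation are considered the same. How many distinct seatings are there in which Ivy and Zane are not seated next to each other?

480

Without the restriction there are (6)! = 720 seatings.
Those with Ivy next to Zane: fuse the pair into one unit and seat 6 units around a circle — 2·(5)! = 240.
Subtracting, 720 − 240 = 480.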